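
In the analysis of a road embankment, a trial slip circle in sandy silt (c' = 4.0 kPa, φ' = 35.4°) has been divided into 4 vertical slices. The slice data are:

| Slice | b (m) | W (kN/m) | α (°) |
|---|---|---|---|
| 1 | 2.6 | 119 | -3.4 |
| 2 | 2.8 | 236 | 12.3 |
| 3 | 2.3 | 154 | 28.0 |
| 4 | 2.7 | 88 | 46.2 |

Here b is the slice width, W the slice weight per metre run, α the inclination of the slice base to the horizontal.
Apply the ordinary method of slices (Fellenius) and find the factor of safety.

Ordinary method of slices: FS = Σ[c'·Δl_i + (W_i cosα_i)·tanφ'] / Σ W_i sinα_i, with Δl_i = b_i / cosα_i.
Slice 1: Δl = 2.6/cos(-3.4°) = 2.605 m; N'_1 = 119·cos(-3.4°) = 118.8; c'Δl = 10.42; W sinα = -7.1
Slice 2: Δl = 2.8/cos12.3° = 2.866 m; N'_2 = 236·cos12.3° = 230.6; c'Δl = 11.46; W sinα = 50.3
Slice 3: Δl = 2.3/cos28.0° = 2.605 m; N'_3 = 154·cos28.0° = 136.0; c'Δl = 10.42; W sinα = 72.3
Slice 4: Δl = 2.7/cos46.2° = 3.901 m; N'_4 = 88·cos46.2° = 60.9; c'Δl = 15.60; W sinα = 63.5
Σc'Δl = 47.9 kN/m; ΣN' = 546.3 kN/m; ΣW sinα = 179.0 kN/m
Resisting = 47.9 + 546.3·tan35.4° = 47.9 + 388.2 = 436.1 kN/m
FS = 436.1 / 179.0 = 2.436

FS = 2.44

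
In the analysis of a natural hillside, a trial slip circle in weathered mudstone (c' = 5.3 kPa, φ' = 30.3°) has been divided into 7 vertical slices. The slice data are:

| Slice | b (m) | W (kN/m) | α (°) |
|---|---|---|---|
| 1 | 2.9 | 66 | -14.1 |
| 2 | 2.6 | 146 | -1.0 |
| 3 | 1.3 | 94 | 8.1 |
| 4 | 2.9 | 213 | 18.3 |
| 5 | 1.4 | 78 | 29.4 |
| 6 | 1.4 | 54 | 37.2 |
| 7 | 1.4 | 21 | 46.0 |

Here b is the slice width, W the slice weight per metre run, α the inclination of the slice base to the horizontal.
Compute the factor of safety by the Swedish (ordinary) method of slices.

FS = 3.05

Ordinary method of slices: FS = Σ[c'·Δl_i + (W_i cosα_i)·tanφ'] / Σ W_i sinα_i, with Δl_i = b_i / cosα_i.
Slice 1: Δl = 2.9/cos(-14.1°) = 2.990 m; N'_1 = 66·cos(-14.1°) = 64.0; c'Δl = 15.85; W sinα = -16.1
Slice 2: Δl = 2.6/cos(-1.0°) = 2.600 m; N'_2 = 146·cos(-1.0°) = 146.0; c'Δl = 13.78; W sinα = -2.5
Slice 3: Δl = 1.3/cos8.1° = 1.313 m; N'_3 = 94·cos8.1° = 93.1; c'Δl = 6.96; W sinα = 13.2
Slice 4: Δl = 2.9/cos18.3° = 3.054 m; N'_4 = 213·cos18.3° = 202.2; c'Δl = 16.19; W sinα = 66.9
Slice 5: Δl = 1.4/cos29.4° = 1.607 m; N'_5 = 78·cos29.4° = 68.0; c'Δl = 8.52; W sinα = 38.3
Slice 6: Δl = 1.4/cos37.2° = 1.758 m; N'_6 = 54·cos37.2° = 43.0; c'Δl = 9.32; W sinα = 32.6
Slice 7: Δl = 1.4/cos46.0° = 2.015 m; N'_7 = 21·cos46.0° = 14.6; c'Δl = 10.68; W sinα = 15.1
Σc'Δl = 81.3 kN/m; ΣN' = 630.8 kN/m; ΣW sinα = 147.5 kN/m
Resisting = 81.3 + 630.8·tan30.3° = 81.3 + 368.6 = 449.9 kN/m
FS = 449.9 / 147.5 = 3.049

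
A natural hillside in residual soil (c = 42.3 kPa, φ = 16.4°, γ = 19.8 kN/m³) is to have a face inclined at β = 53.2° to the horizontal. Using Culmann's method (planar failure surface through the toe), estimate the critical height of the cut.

Culmann's analysis gives the critical failure plane at α_cr = (β + φ)/2 = (53.2 + 16.4)/2 = 34.8°, and the critical height
H_c = (4c/γ) · sinβ cosφ / [1 − cos(β − φ)]
    = (4·42.3/19.8) · sin53.2°·cos16.4° / [1 − cos(36.8°)]
    = 8.545 · 0.8007·0.9593 / [1 − 0.8007]
    = 8.545 · 0.7682 / 0.1993
    = 32.94 m

H_c = 32.94 m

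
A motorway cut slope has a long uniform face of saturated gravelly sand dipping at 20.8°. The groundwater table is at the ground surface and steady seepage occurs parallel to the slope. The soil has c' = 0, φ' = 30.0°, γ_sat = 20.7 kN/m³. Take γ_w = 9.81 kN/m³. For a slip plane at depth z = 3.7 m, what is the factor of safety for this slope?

With seepage parallel to the slope and the water table at the surface, the effective normal stress on the slip plane uses the buoyant unit weight γ' = γ_sat − γ_w while the driving shear stress uses γ_sat:
FS = [c' + γ' z cos²β tanφ'] / [γ_sat z sinβ cosβ]
(For c' = 0 this reduces to FS = (γ'/γ_sat)·tanφ'/tanβ.)
γ' = 20.7 − 9.81 = 10.89 kN/m³
Numerator = 0.0 + 10.89·3.7·cos²20.8°·tan30.0° = 0.0 + 10.89·3.7·0.8739·0.5774 = 20.330 kPa
Denominator = 20.7·3.7·sin20.8°·cos20.8° = 20.7·3.7·0.3551·0.9348 = 25.425 kPa
FS = 20.330 / 25.425 = 0.800

FS = 0.80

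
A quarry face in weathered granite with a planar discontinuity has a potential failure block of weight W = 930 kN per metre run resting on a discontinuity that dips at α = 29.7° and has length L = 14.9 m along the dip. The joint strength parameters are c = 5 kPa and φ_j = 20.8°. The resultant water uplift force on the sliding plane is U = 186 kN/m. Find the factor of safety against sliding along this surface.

Resolving the block weight along and normal to the plane and applying the Mohr–Coulomb strength on the joint:
N' = W cosα − U = 930·cos29.7° − 186 = 621.8 kN/m
Driving force T = W sinα = 930·sin29.7° = 460.8 kN/m
Resisting force R = c·L + N'·tanφ_j = 5·14.9 + 621.8·tan20.8° = 74.5 + 236.2 = 310.7 kN/m
FS = R / T = 310.7 / 460.8 = 0.674

FS = 0.67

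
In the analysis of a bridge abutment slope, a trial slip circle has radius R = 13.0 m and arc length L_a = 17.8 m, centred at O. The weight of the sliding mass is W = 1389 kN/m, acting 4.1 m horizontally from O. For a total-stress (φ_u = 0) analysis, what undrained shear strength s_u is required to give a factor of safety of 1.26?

FS = s_u·L_a·R / (W·d), so s_u = FS·W·d / (L_a·R).
s_u = 1.26·1389·4.1 / (17.80·13.0) = 7175.6 / 231.40 = 31.01 kPa

s_u = 31.0 kPa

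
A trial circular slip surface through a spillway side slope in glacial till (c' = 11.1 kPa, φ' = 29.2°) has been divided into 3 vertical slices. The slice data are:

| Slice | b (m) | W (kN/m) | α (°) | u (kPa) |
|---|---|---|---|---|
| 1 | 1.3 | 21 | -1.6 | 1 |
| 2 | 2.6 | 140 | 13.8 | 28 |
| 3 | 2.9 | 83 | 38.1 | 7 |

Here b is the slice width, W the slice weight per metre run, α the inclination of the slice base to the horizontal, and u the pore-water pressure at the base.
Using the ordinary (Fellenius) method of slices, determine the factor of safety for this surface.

FS = 1.81

Ordinary method of slices: FS = Σ[c'·Δl_i + (W_i cosα_i − u_i·Δl_i)·tanφ'] / Σ W_i sinα_i, with Δl_i = b_i / cosα_i.
Slice 1: Δl = 1.3/cos(-1.6°) = 1.301 m; N'_1 = 21·cos(-1.6°) − 1·1.301 = 19.7; c'Δl = 14.44; W sinα = -0.6
Slice 2: Δl = 2.6/cos13.8° = 2.677 m; N'_2 = 140·cos13.8° − 28·2.677 = 61.0; c'Δl = 29.72; W sinα = 33.4
Slice 3: Δl = 2.9/cos38.1° = 3.685 m; N'_3 = 83·cos38.1° − 7·3.685 = 39.5; c'Δl = 40.91; W sinα = 51.2
Σc'Δl = 85.1 kN/m; ΣN' = 120.2 kN/m; ΣW sinα = 84.0 kN/m
Resisting = 85.1 + 120.2·tan29.2° = 85.1 + 67.2 = 152.2 kN/m
FS = 152.2 / 84.0 = 1.812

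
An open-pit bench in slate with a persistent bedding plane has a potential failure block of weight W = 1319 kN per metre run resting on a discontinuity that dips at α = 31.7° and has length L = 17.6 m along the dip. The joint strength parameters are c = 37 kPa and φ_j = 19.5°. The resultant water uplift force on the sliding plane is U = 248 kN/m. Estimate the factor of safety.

Resolving the block weight along and normal to the plane and applying the Mohr–Coulomb strength on the joint:
N' = W cosα − U = 1319·cos31.7° − 248 = 874.2 kN/m
Driving force T = W sinα = 1319·sin31.7° = 693.1 kN/m
Resisting force R = c·L + N'·tanφ_j = 37·17.6 + 874.2·tan19.5° = 651.2 + 309.6 = 960.8 kN/m
FS = R / T = 960.8 / 693.1 = 1.386

FS = 1.39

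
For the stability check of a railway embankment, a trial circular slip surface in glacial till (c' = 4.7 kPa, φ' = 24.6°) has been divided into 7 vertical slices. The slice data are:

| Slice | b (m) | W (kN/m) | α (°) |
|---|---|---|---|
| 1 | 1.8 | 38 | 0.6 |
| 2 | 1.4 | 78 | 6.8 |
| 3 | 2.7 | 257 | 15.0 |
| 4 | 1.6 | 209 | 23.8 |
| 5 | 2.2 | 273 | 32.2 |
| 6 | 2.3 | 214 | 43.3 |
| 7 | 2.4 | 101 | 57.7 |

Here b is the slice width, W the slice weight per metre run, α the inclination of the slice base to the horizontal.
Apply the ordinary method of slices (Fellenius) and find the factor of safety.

FS = 1.00

Ordinary method of slices: FS = Σ[c'·Δl_i + (W_i cosα_i)·tanφ'] / Σ W_i sinα_i, with Δl_i = b_i / cosα_i.
Slice 1: Δl = 1.8/cos0.6° = 1.800 m; N'_1 = 38·cos0.6° = 38.0; c'Δl = 8.46; W sinα = 0.4
Slice 2: Δl = 1.4/cos6.8° = 1.410 m; N'_2 = 78·cos6.8° = 77.5; c'Δl = 6.63; W sinα = 9.2
Slice 3: Δl = 2.7/cos15.0° = 2.795 m; N'_3 = 257·cos15.0° = 248.2; c'Δl = 13.14; W sinα = 66.5
Slice 4: Δl = 1.6/cos23.8° = 1.749 m; N'_4 = 209·cos23.8° = 191.2; c'Δl = 8.22; W sinα = 84.3
Slice 5: Δl = 2.2/cos32.2° = 2.600 m; N'_5 = 273·cos32.2° = 231.0; c'Δl = 12.22; W sinα = 145.5
Slice 6: Δl = 2.3/cos43.3° = 3.160 m; N'_6 = 214·cos43.3° = 155.7; c'Δl = 14.85; W sinα = 146.8
Slice 7: Δl = 2.4/cos57.7° = 4.491 m; N'_7 = 101·cos57.7° = 54.0; c'Δl = 21.11; W sinα = 85.4
Σc'Δl = 84.6 kN/m; ΣN' = 995.6 kN/m; ΣW sinα = 538.1 kN/m
Resisting = 84.6 + 995.6·tan24.6° = 84.6 + 455.8 = 540.5 kN/m
FS = 540.5 / 538.1 = 1.004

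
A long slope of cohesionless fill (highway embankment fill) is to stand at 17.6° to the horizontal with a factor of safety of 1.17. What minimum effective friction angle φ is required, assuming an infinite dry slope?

φ = 20.4°

FS = tanφ/tanβ ⇒ tanφ = FS · tanβ = 1.17 · tan17.6° = 0.3711
φ = arctan(0.3711) = 20.36°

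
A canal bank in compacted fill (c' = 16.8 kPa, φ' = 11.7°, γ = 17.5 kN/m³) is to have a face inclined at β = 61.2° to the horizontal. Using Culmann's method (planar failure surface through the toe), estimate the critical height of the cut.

H_c = 9.40 m

Culmann's analysis gives the critical failure plane at α_cr = (β + φ')/2 = (61.2 + 11.7)/2 = 36.5°, and the critical height
H_c = (4c'/γ) · sinβ cosφ' / [1 − cos(β − φ')]
    = (4·16.8/17.5) · sin61.2°·cos11.7° / [1 − cos(49.5°)]
    = 3.840 · 0.8763·0.9792 / [1 − 0.6494]
    = 3.840 · 0.8581 / 0.3506
    = 9.40 m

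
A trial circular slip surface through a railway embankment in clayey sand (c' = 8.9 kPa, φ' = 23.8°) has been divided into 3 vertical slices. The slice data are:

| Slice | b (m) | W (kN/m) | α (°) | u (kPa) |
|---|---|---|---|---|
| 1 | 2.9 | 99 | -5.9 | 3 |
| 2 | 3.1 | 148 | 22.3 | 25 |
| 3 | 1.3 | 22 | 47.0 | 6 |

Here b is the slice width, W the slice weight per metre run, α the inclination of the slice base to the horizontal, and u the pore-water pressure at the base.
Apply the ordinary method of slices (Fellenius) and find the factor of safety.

FS = 2.21

Ordinary method of slices: FS = Σ[c'·Δl_i + (W_i cosα_i − u_i·Δl_i)·tanφ'] / Σ W_i sinα_i, with Δl_i = b_i / cosα_i.
Slice 1: Δl = 2.9/cos(-5.9°) = 2.915 m; N'_1 = 99·cos(-5.9°) − 3·2.915 = 89.7; c'Δl = 25.95; W sinα = -10.2
Slice 2: Δl = 3.1/cos22.3° = 3.351 m; N'_2 = 148·cos22.3° − 25·3.351 = 53.2; c'Δl = 29.82; W sinα = 56.2
Slice 3: Δl = 1.3/cos47.0° = 1.906 m; N'_3 = 22·cos47.0° − 6·1.906 = 3.6; c'Δl = 16.96; W sinα = 16.1
Σc'Δl = 72.7 kN/m; ΣN' = 146.5 kN/m; ΣW sinα = 62.1 kN/m
Resisting = 72.7 + 146.5·tan23.8° = 72.7 + 64.6 = 137.3 kN/m
FS = 137.3 / 62.1 = 2.212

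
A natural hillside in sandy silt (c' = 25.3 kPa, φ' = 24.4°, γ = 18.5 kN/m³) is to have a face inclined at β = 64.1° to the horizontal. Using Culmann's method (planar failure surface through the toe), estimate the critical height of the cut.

H_c = 19.43 m

Culmann's analysis gives the critical failure plane at α_cr = (β + φ')/2 = (64.1 + 24.4)/2 = 44.2°, and the critical height
H_c = (4c'/γ) · sinβ cosφ' / [1 − cos(β − φ')]
    = (4·25.3/18.5) · sin64.1°·cos24.4° / [1 − cos(39.7°)]
    = 5.470 · 0.8996·0.9107 / [1 − 0.7694]
    = 5.470 · 0.8192 / 0.2306
    = 19.43 m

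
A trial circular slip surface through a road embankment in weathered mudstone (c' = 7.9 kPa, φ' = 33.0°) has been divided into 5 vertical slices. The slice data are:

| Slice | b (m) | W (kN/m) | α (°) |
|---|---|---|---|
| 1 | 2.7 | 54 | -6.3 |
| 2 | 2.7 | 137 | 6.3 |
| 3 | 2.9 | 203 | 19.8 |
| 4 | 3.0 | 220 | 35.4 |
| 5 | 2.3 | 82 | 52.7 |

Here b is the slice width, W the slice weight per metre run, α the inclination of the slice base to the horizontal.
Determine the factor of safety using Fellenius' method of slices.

FS = 1.93

Ordinary method of slices: FS = Σ[c'·Δl_i + (W_i cosα_i)·tanφ'] / Σ W_i sinα_i, with Δl_i = b_i / cosα_i.
Slice 1: Δl = 2.7/cos(-6.3°) = 2.716 m; N'_1 = 54·cos(-6.3°) = 53.7; c'Δl = 21.46; W sinα = -5.9
Slice 2: Δl = 2.7/cos6.3° = 2.716 m; N'_2 = 137·cos6.3° = 136.2; c'Δl = 21.46; W sinα = 15.0
Slice 3: Δl = 2.9/cos19.8° = 3.082 m; N'_3 = 203·cos19.8° = 191.0; c'Δl = 24.35; W sinα = 68.8
Slice 4: Δl = 3.0/cos35.4° = 3.680 m; N'_4 = 220·cos35.4° = 179.3; c'Δl = 29.08; W sinα = 127.4
Slice 5: Δl = 2.3/cos52.7° = 3.795 m; N'_5 = 82·cos52.7° = 49.7; c'Δl = 29.98; W sinα = 65.2
Σc'Δl = 126.3 kN/m; ΣN' = 609.9 kN/m; ΣW sinα = 270.5 kN/m
Resisting = 126.3 + 609.9·tan33.0° = 126.3 + 396.1 = 522.4 kN/m
FS = 522.4 / 270.5 = 1.931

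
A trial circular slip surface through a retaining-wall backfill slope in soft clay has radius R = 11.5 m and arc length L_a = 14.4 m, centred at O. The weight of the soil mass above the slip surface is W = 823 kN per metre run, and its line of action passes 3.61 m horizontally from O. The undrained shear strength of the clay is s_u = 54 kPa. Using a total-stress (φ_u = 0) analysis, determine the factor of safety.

Taking moments about the centre O, the resisting moment is provided by the undrained shear strength acting along the arc:
M_R = s_u·L_a·R = 54·14.40·11.5 = 8942.4 kN·m/m
M_D = W·d = 823·3.61 = 2971.0 kN·m/m
FS = M_R / M_D = 8942.4 / 2971.0 = 3.010

FS = 3.01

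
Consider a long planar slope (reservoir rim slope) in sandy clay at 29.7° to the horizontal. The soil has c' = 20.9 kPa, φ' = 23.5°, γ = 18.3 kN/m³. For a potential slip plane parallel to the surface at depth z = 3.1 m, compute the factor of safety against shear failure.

For an infinite slope with a slip plane parallel to the surface (no pore pressure): FS = [c' + γz cos²β tanφ'] / [γz sinβ cosβ].
γz = 18.3·3.1 = 56.73 kN/m²
Numerator = 20.9 + 56.73·cos²29.7°·tan23.5° = 20.9 + 56.73·0.7545·0.4348 = 39.512 kPa
Denominator = 56.73·sin29.7°·cos29.7° = 56.73·0.4955·0.8686 = 24.415 kPa
FS = 39.512 / 24.415 = 1.618

FS = 1.62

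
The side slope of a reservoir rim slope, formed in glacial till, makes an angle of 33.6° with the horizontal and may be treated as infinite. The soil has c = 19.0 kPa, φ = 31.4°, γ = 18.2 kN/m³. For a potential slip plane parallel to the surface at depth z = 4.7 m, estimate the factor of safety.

For an infinite slope with a slip plane parallel to the surface (no pore pressure): FS = [c + γz cos²β tanφ] / [γz sinβ cosβ].
γz = 18.2·4.7 = 85.54 kN/m²
Numerator = 19.0 + 85.54·cos²33.6°·tan31.4° = 19.0 + 85.54·0.6938·0.6104 = 55.224 kPa
Denominator = 85.54·sin33.6°·cos33.6° = 85.54·0.5534·0.8329 = 39.428 kPa
FS = 55.224 / 39.428 = 1.401

FS = 1.40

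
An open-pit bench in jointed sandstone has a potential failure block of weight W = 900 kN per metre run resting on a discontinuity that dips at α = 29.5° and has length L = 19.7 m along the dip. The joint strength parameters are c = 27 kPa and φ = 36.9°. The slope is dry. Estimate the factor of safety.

Resolving the block weight along and normal to the plane and applying the Mohr–Coulomb strength on the joint:
N' = W cosα = 900·cos29.5° = 783.3 kN/m
Driving force T = W sinα = 900·sin29.5° = 443.2 kN/m
Resisting force R = c·L + N'·tanφ = 27·19.7 + 783.3·tan36.9° = 531.9 + 588.1 = 1120.0 kN/m
FS = R / T = 1120.0 / 443.2 = 2.527

FS = 2.53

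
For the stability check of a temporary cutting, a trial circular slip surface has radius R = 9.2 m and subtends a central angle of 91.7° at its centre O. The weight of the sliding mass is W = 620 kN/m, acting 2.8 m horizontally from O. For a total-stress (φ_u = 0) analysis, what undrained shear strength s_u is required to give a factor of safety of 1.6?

s_u = 20.5 kPa

FS = s_u·L_a·R / (W·d), so s_u = FS·W·d / (L_a·R).
Arc length L_a = R·θ = 9.2·(91.7°·π/180) = 9.2·1.6005 = 14.72 m
s_u = 1.6·620·2.8 / (14.72·9.2) = 2777.6 / 135.46 = 20.50 kPa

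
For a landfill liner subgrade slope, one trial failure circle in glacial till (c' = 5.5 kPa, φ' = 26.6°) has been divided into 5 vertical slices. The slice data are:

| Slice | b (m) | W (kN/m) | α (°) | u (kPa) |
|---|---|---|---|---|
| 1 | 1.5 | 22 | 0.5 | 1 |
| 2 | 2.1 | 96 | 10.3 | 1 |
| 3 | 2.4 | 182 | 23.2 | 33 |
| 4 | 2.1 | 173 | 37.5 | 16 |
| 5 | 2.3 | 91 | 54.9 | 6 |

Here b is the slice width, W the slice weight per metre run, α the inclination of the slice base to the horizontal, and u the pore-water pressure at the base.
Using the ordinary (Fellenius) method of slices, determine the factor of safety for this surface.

Ordinary method of slices: FS = Σ[c'·Δl_i + (W_i cosα_i − u_i·Δl_i)·tanφ'] / Σ W_i sinα_i, with Δl_i = b_i / cosα_i.
Slice 1: Δl = 1.5/cos0.5° = 1.500 m; N'_1 = 22·cos0.5° − 1·1.500 = 20.5; c'Δl = 8.25; W sinα = 0.2
Slice 2: Δl = 2.1/cos10.3° = 2.134 m; N'_2 = 96·cos10.3° − 1·2.134 = 92.3; c'Δl = 11.74; W sinα = 17.2
Slice 3: Δl = 2.4/cos23.2° = 2.611 m; N'_3 = 182·cos23.2° − 33·2.611 = 81.1; c'Δl = 14.36; W sinα = 71.7
Slice 4: Δl = 2.1/cos37.5° = 2.647 m; N'_4 = 173·cos37.5° − 16·2.647 = 94.9; c'Δl = 14.56; W sinα = 105.3
Slice 5: Δl = 2.3/cos54.9° = 4.000 m; N'_5 = 91·cos54.9° − 6·4.000 = 28.3; c'Δl = 22.00; W sinα = 74.5
Σc'Δl = 70.9 kN/m; ΣN' = 317.2 kN/m; ΣW sinα = 268.8 kN/m
Resisting = 70.9 + 317.2·tan26.6° = 70.9 + 158.8 = 229.7 kN/m
FS = 229.7 / 268.8 = 0.855

FS = 0.85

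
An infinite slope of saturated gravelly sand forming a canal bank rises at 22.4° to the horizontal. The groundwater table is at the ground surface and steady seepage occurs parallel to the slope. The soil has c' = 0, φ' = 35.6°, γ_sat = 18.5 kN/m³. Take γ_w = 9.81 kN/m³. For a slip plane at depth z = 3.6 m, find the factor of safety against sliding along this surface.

FS = 0.82

With seepage parallel to the slope and the water table at the surface, the effective normal stress on the slip plane uses the buoyant unit weight γ' = γ_sat − γ_w while the driving shear stress uses γ_sat:
FS = [c' + γ' z cos²β tanφ'] / [γ_sat z sinβ cosβ]
(For c' = 0 this reduces to FS = (γ'/γ_sat)·tanφ'/tanβ.)
γ' = 18.5 − 9.81 = 8.69 kN/m³
Numerator = 0.0 + 8.69·3.6·cos²22.4°·tan35.6° = 0.0 + 8.69·3.6·0.8548·0.7159 = 19.145 kPa
Denominator = 18.5·3.6·sin22.4°·cos22.4° = 18.5·3.6·0.3811·0.9245 = 23.464 kPa
FS = 19.145 / 23.464 = 0.816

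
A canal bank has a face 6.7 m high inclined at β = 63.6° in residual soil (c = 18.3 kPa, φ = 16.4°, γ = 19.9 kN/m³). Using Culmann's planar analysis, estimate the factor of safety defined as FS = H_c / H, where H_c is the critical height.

FS = 1.47

H_c = (4c/γ) · sinβ cosφ / [1 − cos(β − φ)]
    = (4·18.3/19.9) · sin63.6°·cos16.4° / [1 − cos47.2°]
    = 3.678 · 0.8593 / 0.3206 = 9.86 m
FS = H_c / H = 9.86 / 6.7 = 1.472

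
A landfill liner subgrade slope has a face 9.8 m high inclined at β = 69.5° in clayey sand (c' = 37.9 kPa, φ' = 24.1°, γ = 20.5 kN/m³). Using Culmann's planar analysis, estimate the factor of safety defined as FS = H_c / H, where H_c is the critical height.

H_c = (4c'/γ) · sinβ cosφ' / [1 − cos(β − φ')]
    = (4·37.9/20.5) · sin69.5°·cos24.1° / [1 − cos45.4°]
    = 7.395 · 0.8550 / 0.2978 = 21.23 m
FS = H_c / H = 21.23 / 9.8 = 2.166

FS = 2.17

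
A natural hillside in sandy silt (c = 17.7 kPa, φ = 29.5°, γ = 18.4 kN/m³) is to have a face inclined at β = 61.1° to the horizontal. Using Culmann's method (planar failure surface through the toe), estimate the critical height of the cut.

Culmann's analysis gives the critical failure plane at α_cr = (β + φ)/2 = (61.1 + 29.5)/2 = 45.3°, and the critical height
H_c = (4c/γ) · sinβ cosφ / [1 − cos(β − φ)]
    = (4·17.7/18.4) · sin61.1°·cos29.5° / [1 − cos(31.6°)]
    = 3.848 · 0.8755·0.8704 / [1 − 0.8517]
    = 3.848 · 0.7620 / 0.1483
    = 19.77 m

H_c = 19.77 m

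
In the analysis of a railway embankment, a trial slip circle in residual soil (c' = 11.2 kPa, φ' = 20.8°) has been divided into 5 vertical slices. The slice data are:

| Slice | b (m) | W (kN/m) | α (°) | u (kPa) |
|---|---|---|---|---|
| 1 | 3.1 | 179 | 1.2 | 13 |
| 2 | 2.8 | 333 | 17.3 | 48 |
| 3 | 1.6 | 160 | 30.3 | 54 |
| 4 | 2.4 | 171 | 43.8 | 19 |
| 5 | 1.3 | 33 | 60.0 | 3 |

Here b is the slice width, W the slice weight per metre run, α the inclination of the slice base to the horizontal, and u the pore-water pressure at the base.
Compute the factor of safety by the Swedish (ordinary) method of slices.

Ordinary method of slices: FS = Σ[c'·Δl_i + (W_i cosα_i − u_i·Δl_i)·tanφ'] / Σ W_i sinα_i, with Δl_i = b_i / cosα_i.
Slice 1: Δl = 3.1/cos1.2° = 3.101 m; N'_1 = 179·cos1.2° − 13·3.101 = 138.7; c'Δl = 34.73; W sinα = 3.7
Slice 2: Δl = 2.8/cos17.3° = 2.933 m; N'_2 = 333·cos17.3° − 48·2.933 = 177.2; c'Δl = 32.85; W sinα = 99.0
Slice 3: Δl = 1.6/cos30.3° = 1.853 m; N'_3 = 160·cos30.3° − 54·1.853 = 38.1; c'Δl = 20.76; W sinα = 80.7
Slice 4: Δl = 2.4/cos43.8° = 3.325 m; N'_4 = 171·cos43.8° − 19·3.325 = 60.2; c'Δl = 37.24; W sinα = 118.4
Slice 5: Δl = 1.3/cos60.0° = 2.600 m; N'_5 = 33·cos60.0° − 3·2.600 = 8.7; c'Δl = 29.12; W sinα = 28.6
Σc'Δl = 154.7 kN/m; ΣN' = 422.8 kN/m; ΣW sinα = 330.4 kN/m
Resisting = 154.7 + 422.8·tan20.8° = 154.7 + 160.6 = 315.3 kN/m
FS = 315.3 / 330.4 = 0.954

FS = 0.95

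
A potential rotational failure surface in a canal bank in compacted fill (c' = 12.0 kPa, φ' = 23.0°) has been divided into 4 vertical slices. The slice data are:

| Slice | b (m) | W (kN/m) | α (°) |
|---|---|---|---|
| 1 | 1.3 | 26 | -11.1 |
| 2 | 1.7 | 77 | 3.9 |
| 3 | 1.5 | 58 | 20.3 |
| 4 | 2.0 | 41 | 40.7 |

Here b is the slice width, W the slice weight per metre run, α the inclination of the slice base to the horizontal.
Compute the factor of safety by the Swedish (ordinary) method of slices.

FS = 3.54

Ordinary method of slices: FS = Σ[c'·Δl_i + (W_i cosα_i)·tanφ'] / Σ W_i sinα_i, with Δl_i = b_i / cosα_i.
Slice 1: Δl = 1.3/cos(-11.1°) = 1.325 m; N'_1 = 26·cos(-11.1°) = 25.5; c'Δl = 15.90; W sinα = -5.0
Slice 2: Δl = 1.7/cos3.9° = 1.704 m; N'_2 = 77·cos3.9° = 76.8; c'Δl = 20.45; W sinα = 5.2
Slice 3: Δl = 1.5/cos20.3° = 1.599 m; N'_3 = 58·cos20.3° = 54.4; c'Δl = 19.19; W sinα = 20.1
Slice 4: Δl = 2.0/cos40.7° = 2.638 m; N'_4 = 41·cos40.7° = 31.1; c'Δl = 31.66; W sinα = 26.7
Σc'Δl = 87.2 kN/m; ΣN' = 187.8 kN/m; ΣW sinα = 47.1 kN/m
Resisting = 87.2 + 187.8·tan23.0° = 87.2 + 79.7 = 166.9 kN/m
FS = 166.9 / 47.1 = 3.545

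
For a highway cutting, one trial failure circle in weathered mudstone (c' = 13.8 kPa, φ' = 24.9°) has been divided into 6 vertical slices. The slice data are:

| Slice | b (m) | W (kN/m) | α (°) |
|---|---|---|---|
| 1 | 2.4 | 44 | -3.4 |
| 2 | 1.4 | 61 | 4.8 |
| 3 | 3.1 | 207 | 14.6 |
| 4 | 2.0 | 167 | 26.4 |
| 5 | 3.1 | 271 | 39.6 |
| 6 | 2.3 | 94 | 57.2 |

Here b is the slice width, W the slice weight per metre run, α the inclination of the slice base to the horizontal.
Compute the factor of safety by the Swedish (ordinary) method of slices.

FS = 1.51

Ordinary method of slices: FS = Σ[c'·Δl_i + (W_i cosα_i)·tanφ'] / Σ W_i sinα_i, with Δl_i = b_i / cosα_i.
Slice 1: Δl = 2.4/cos(-3.4°) = 2.404 m; N'_1 = 44·cos(-3.4°) = 43.9; c'Δl = 33.18; W sinα = -2.6
Slice 2: Δl = 1.4/cos4.8° = 1.405 m; N'_2 = 61·cos4.8° = 60.8; c'Δl = 19.39; W sinα = 5.1
Slice 3: Δl = 3.1/cos14.6° = 3.203 m; N'_3 = 207·cos14.6° = 200.3; c'Δl = 44.21; W sinα = 52.2
Slice 4: Δl = 2.0/cos26.4° = 2.233 m; N'_4 = 167·cos26.4° = 149.6; c'Δl = 30.81; W sinα = 74.3
Slice 5: Δl = 3.1/cos39.6° = 4.023 m; N'_5 = 271·cos39.6° = 208.8; c'Δl = 55.52; W sinα = 172.7
Slice 6: Δl = 2.3/cos57.2° = 4.246 m; N'_6 = 94·cos57.2° = 50.9; c'Δl = 58.59; W sinα = 79.0
Σc'Δl = 241.7 kN/m; ΣN' = 714.3 kN/m; ΣW sinα = 380.7 kN/m
Resisting = 241.7 + 714.3·tan24.9° = 241.7 + 331.6 = 573.3 kN/m
FS = 573.3 / 380.7 = 1.506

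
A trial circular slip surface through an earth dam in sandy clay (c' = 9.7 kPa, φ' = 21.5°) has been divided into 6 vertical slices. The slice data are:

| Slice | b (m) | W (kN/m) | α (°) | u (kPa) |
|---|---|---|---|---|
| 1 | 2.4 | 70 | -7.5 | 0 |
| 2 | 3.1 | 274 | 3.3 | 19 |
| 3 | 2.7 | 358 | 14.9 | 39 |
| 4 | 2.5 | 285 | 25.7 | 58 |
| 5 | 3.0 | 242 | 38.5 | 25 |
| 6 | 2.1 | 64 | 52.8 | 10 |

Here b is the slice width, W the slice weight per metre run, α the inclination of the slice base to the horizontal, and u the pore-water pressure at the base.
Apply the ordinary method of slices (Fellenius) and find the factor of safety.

Ordinary method of slices: FS = Σ[c'·Δl_i + (W_i cosα_i − u_i·Δl_i)·tanφ'] / Σ W_i sinα_i, with Δl_i = b_i / cosα_i.
Slice 1: Δl = 2.4/cos(-7.5°) = 2.421 m; N'_1 = 70·cos(-7.5°) − 0·2.421 = 69.4; c'Δl = 23.48; W sinα = -9.1
Slice 2: Δl = 3.1/cos3.3° = 3.105 m; N'_2 = 274·cos3.3° − 19·3.105 = 214.5; c'Δl = 30.12; W sinα = 15.8
Slice 3: Δl = 2.7/cos14.9° = 2.794 m; N'_3 = 358·cos14.9° − 39·2.794 = 237.0; c'Δl = 27.10; W sinα = 92.1
Slice 4: Δl = 2.5/cos25.7° = 2.774 m; N'_4 = 285·cos25.7° − 58·2.774 = 95.9; c'Δl = 26.91; W sinα = 123.6
Slice 5: Δl = 3.0/cos38.5° = 3.833 m; N'_5 = 242·cos38.5° − 25·3.833 = 93.6; c'Δl = 37.18; W sinα = 150.6
Slice 6: Δl = 2.1/cos52.8° = 3.473 m; N'_6 = 64·cos52.8° − 10·3.473 = 4.0; c'Δl = 33.69; W sinα = 51.0
Σc'Δl = 178.5 kN/m; ΣN' = 714.4 kN/m; ΣW sinα = 423.9 kN/m
Resisting = 178.5 + 714.4·tan21.5° = 178.5 + 281.4 = 459.9 kN/m
FS = 459.9 / 423.9 = 1.085

FS = 1.08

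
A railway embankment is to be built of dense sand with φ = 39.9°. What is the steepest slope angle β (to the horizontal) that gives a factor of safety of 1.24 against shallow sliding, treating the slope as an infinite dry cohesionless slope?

β = 34.0°

For an infinite dry cohesionless slope FS = tanφ/tanβ, so tanβ = tanφ / FS.
tanβ = tan39.9° / 1.24 = 0.8361 / 1.24 = 0.6743
β = arctan(0.6743) = 33.99°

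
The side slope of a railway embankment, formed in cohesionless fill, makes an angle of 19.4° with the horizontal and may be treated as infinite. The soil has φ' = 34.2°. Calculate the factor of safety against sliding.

For a dry cohesionless infinite slope the factor of safety is FS = tanφ' / tanβ.
FS = tan34.2° / tan19.4° = 0.6796 / 0.3522 = 1.930

FS = 1.93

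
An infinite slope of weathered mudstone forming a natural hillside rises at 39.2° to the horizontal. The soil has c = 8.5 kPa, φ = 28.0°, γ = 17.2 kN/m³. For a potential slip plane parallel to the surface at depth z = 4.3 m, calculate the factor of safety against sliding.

FS = 0.89

For an infinite slope with a slip plane parallel to the surface (no pore pressure): FS = [c + γz cos²β tanφ] / [γz sinβ cosβ].
γz = 17.2·4.3 = 73.96 kN/m²
Numerator = 8.5 + 73.96·cos²39.2°·tan28.0° = 8.5 + 73.96·0.6005·0.5317 = 32.116 kPa
Denominator = 73.96·sin39.2°·cos39.2° = 73.96·0.6320·0.7749 = 36.225 kPa
FS = 32.116 / 36.225 = 0.887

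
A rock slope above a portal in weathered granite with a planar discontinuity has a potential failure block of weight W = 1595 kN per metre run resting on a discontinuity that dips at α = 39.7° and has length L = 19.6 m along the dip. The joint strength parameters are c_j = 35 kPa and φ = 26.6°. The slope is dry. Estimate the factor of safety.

Resolving the block weight along and normal to the plane and applying the Mohr–Coulomb strength on the joint:
N' = W cosα = 1595·cos39.7° = 1227.2 kN/m
Driving force T = W sinα = 1595·sin39.7° = 1018.8 kN/m
Resisting force R = c_j·L + N'·tanφ = 35·19.6 + 1227.2·tan26.6° = 686.0 + 614.5 = 1300.5 kN/m
FS = R / T = 1300.5 / 1018.8 = 1.276

FS = 1.28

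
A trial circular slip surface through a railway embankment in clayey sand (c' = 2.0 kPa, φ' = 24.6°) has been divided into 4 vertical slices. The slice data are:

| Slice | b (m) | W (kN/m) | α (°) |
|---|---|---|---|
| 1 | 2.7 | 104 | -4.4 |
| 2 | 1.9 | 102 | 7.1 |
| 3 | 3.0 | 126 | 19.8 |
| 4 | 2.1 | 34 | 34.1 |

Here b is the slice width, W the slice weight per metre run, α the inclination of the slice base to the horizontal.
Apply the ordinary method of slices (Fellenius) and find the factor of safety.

FS = 2.74

Ordinary method of slices: FS = Σ[c'·Δl_i + (W_i cosα_i)·tanφ'] / Σ W_i sinα_i, with Δl_i = b_i / cosα_i.
Slice 1: Δl = 2.7/cos(-4.4°) = 2.708 m; N'_1 = 104·cos(-4.4°) = 103.7; c'Δl = 5.42; W sinα = -8.0
Slice 2: Δl = 1.9/cos7.1° = 1.915 m; N'_2 = 102·cos7.1° = 101.2; c'Δl = 3.83; W sinα = 12.6
Slice 3: Δl = 3.0/cos19.8° = 3.189 m; N'_3 = 126·cos19.8° = 118.6; c'Δl = 6.38; W sinα = 42.7
Slice 4: Δl = 2.1/cos34.1° = 2.536 m; N'_4 = 34·cos34.1° = 28.2; c'Δl = 5.07; W sinα = 19.1
Σc'Δl = 20.7 kN/m; ΣN' = 351.6 kN/m; ΣW sinα = 66.4 kN/m
Resisting = 20.7 + 351.6·tan24.6° = 20.7 + 161.0 = 181.7 kN/m
FS = 181.7 / 66.4 = 2.737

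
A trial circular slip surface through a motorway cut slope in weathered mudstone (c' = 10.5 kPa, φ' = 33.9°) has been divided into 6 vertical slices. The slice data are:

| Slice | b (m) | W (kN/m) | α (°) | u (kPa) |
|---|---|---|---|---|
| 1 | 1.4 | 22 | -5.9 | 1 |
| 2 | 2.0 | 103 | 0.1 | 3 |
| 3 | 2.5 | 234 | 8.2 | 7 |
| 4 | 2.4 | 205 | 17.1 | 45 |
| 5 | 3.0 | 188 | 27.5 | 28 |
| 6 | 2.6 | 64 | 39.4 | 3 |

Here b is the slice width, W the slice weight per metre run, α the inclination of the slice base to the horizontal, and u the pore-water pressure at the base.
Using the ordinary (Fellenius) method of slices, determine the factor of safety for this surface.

FS = 2.34

Ordinary method of slices: FS = Σ[c'·Δl_i + (W_i cosα_i − u_i·Δl_i)·tanφ'] / Σ W_i sinα_i, with Δl_i = b_i / cosα_i.
Slice 1: Δl = 1.4/cos(-5.9°) = 1.407 m; N'_1 = 22·cos(-5.9°) − 1·1.407 = 20.5; c'Δl = 14.78; W sinα = -2.3
Slice 2: Δl = 2.0/cos0.1° = 2.000 m; N'_2 = 103·cos0.1° − 3·2.000 = 97.0; c'Δl = 21.00; W sinα = 0.2
Slice 3: Δl = 2.5/cos8.2° = 2.526 m; N'_3 = 234·cos8.2° − 7·2.526 = 213.9; c'Δl = 26.52; W sinα = 33.4
Slice 4: Δl = 2.4/cos17.1° = 2.511 m; N'_4 = 205·cos17.1° − 45·2.511 = 82.9; c'Δl = 26.37; W sinα = 60.3
Slice 5: Δl = 3.0/cos27.5° = 3.382 m; N'_5 = 188·cos27.5° − 28·3.382 = 72.1; c'Δl = 35.51; W sinα = 86.8
Slice 6: Δl = 2.6/cos39.4° = 3.365 m; N'_6 = 64·cos39.4° − 3·3.365 = 39.4; c'Δl = 35.33; W sinα = 40.6
Σc'Δl = 159.5 kN/m; ΣN' = 525.8 kN/m; ΣW sinα = 219.0 kN/m
Resisting = 159.5 + 525.8·tan33.9° = 159.5 + 353.3 = 512.8 kN/m
FS = 512.8 / 219.0 = 2.342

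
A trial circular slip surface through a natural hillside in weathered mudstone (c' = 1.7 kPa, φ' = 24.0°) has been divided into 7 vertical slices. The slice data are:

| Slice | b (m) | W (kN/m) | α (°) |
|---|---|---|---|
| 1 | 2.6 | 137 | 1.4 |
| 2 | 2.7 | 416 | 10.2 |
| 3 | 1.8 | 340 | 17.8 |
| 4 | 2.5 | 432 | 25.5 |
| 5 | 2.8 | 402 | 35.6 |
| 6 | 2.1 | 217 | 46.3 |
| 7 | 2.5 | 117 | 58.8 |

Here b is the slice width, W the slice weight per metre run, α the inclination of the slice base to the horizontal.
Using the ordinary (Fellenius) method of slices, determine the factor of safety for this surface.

Ordinary method of slices: FS = Σ[c'·Δl_i + (W_i cosα_i)·tanφ'] / Σ W_i sinα_i, with Δl_i = b_i / cosα_i.
Slice 1: Δl = 2.6/cos1.4° = 2.601 m; N'_1 = 137·cos1.4° = 137.0; c'Δl = 4.42; W sinα = 3.3
Slice 2: Δl = 2.7/cos10.2° = 2.743 m; N'_2 = 416·cos10.2° = 409.4; c'Δl = 4.66; W sinα = 73.7
Slice 3: Δl = 1.8/cos17.8° = 1.890 m; N'_3 = 340·cos17.8° = 323.7; c'Δl = 3.21; W sinα = 103.9
Slice 4: Δl = 2.5/cos25.5° = 2.770 m; N'_4 = 432·cos25.5° = 389.9; c'Δl = 4.71; W sinα = 186.0
Slice 5: Δl = 2.8/cos35.6° = 3.444 m; N'_5 = 402·cos35.6° = 326.9; c'Δl = 5.85; W sinα = 234.0
Slice 6: Δl = 2.1/cos46.3° = 3.040 m; N'_6 = 217·cos46.3° = 149.9; c'Δl = 5.17; W sinα = 156.9
Slice 7: Δl = 2.5/cos58.8° = 4.826 m; N'_7 = 117·cos58.8° = 60.6; c'Δl = 8.20; W sinα = 100.1
Σc'Δl = 36.2 kN/m; ΣN' = 1797.4 kN/m; ΣW sinα = 857.9 kN/m
Resisting = 36.2 + 1797.4·tan24.0° = 36.2 + 800.3 = 836.5 kN/m
FS = 836.5 / 857.9 = 0.975

FS = 0.98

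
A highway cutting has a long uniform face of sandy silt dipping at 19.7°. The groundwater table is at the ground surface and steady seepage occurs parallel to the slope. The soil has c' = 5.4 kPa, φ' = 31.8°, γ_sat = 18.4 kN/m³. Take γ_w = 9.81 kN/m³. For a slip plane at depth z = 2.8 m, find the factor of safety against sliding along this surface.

FS = 1.14

With seepage parallel to the slope and the water table at the surface, the effective normal stress on the slip plane uses the buoyant unit weight γ' = γ_sat − γ_w while the driving shear stress uses γ_sat:
FS = [c' + γ' z cos²β tanφ'] / [γ_sat z sinβ cosβ]
γ' = 18.4 − 9.81 = 8.59 kN/m³
Numerator = 5.4 + 8.59·2.8·cos²19.7°·tan31.8° = 5.4 + 8.59·2.8·0.8864·0.6200 = 18.618 kPa
Denominator = 18.4·2.8·sin19.7°·cos19.7° = 18.4·2.8·0.3371·0.9415 = 16.351 kPa
FS = 18.618 / 16.351 = 1.139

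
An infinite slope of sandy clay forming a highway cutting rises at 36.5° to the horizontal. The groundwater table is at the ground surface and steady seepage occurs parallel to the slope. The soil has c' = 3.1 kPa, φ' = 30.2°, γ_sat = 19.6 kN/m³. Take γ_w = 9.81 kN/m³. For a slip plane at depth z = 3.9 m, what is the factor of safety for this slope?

FS = 0.48

With seepage parallel to the slope and the water table at the surface, the effective normal stress on the slip plane uses the buoyant unit weight γ' = γ_sat − γ_w while the driving shear stress uses γ_sat:
FS = [c' + γ' z cos²β tanφ'] / [γ_sat z sinβ cosβ]
γ' = 19.6 − 9.81 = 9.79 kN/m³
Numerator = 3.1 + 9.79·3.9·cos²36.5°·tan30.2° = 3.1 + 9.79·3.9·0.6462·0.5820 = 17.459 kPa
Denominator = 19.6·3.9·sin36.5°·cos36.5° = 19.6·3.9·0.5948·0.8039 = 36.550 kPa
FS = 17.459 / 36.550 = 0.478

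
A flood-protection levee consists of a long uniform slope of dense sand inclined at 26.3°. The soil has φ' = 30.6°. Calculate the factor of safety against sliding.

For a dry cohesionless infinite slope the factor of safety is FS = tanφ' / tanβ.
FS = tan30.6° / tan26.3° = 0.5914 / 0.4942 = 1.197

FS = 1.20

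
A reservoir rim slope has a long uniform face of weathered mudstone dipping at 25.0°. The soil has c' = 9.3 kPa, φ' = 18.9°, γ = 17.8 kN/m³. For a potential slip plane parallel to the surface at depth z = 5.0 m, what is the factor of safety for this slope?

FS = 1.01

For an infinite slope with a slip plane parallel to the surface (no pore pressure): FS = [c' + γz cos²β tanφ'] / [γz sinβ cosβ].
γz = 17.8·5.0 = 89.00 kN/m²
Numerator = 9.3 + 89.00·cos²25.0°·tan18.9° = 9.3 + 89.00·0.8214·0.3424 = 34.329 kPa
Denominator = 89.00·sin25.0°·cos25.0° = 89.00·0.4226·0.9063 = 34.089 kPa
FS = 34.329 / 34.089 = 1.007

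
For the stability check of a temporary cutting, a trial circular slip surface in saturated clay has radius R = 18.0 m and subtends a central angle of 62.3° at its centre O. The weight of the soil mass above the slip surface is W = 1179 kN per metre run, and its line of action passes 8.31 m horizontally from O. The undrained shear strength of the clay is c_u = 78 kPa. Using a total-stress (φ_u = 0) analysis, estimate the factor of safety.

FS = 2.80

Taking moments about the centre O, the resisting moment is provided by the undrained shear strength acting along the arc:
Arc length L_a = R·θ = 18.0·(62.3°·π/180) = 18.0·1.0873 = 19.57 m
M_R = c_u·L_a·R = 78·19.57·18.0 = 27479.3 kN·m/m
M_D = W·d = 1179·8.31 = 9797.5 kN·m/m
FS = M_R / M_D = 27479.3 / 9797.5 = 2.805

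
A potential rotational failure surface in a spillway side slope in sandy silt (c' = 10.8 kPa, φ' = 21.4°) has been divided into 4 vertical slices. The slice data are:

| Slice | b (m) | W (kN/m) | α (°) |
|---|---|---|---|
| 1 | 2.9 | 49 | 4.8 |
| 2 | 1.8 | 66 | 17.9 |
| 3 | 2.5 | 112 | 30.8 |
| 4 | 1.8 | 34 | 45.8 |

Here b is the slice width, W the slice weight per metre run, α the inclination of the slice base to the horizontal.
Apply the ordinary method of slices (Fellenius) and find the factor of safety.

FS = 1.90

Ordinary method of slices: FS = Σ[c'·Δl_i + (W_i cosα_i)·tanφ'] / Σ W_i sinα_i, with Δl_i = b_i / cosα_i.
Slice 1: Δl = 2.9/cos4.8° = 2.910 m; N'_1 = 49·cos4.8° = 48.8; c'Δl = 31.43; W sinα = 4.1
Slice 2: Δl = 1.8/cos17.9° = 1.892 m; N'_2 = 66·cos17.9° = 62.8; c'Δl = 20.43; W sinα = 20.3
Slice 3: Δl = 2.5/cos30.8° = 2.910 m; N'_3 = 112·cos30.8° = 96.2; c'Δl = 31.43; W sinα = 57.3
Slice 4: Δl = 1.8/cos45.8° = 2.582 m; N'_4 = 34·cos45.8° = 23.7; c'Δl = 27.88; W sinα = 24.4
Σc'Δl = 111.2 kN/m; ΣN' = 231.5 kN/m; ΣW sinα = 106.1 kN/m
Resisting = 111.2 + 231.5·tan21.4° = 111.2 + 90.7 = 201.9 kN/m
FS = 201.9 / 106.1 = 1.903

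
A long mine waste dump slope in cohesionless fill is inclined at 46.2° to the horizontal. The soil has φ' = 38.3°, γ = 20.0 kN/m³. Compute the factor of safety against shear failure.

FS = 0.76

For a dry cohesionless infinite slope the factor of safety is FS = tanφ' / tanβ.
FS = tan38.3° / tan46.2° = 0.7898 / 1.0428 = 0.757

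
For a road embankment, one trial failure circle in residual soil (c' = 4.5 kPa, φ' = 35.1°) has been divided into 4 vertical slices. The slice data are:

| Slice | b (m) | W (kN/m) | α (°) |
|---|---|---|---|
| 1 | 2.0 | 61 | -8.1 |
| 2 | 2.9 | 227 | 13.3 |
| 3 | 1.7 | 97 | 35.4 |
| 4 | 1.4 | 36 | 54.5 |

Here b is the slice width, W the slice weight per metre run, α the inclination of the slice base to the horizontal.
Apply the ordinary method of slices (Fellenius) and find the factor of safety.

Ordinary method of slices: FS = Σ[c'·Δl_i + (W_i cosα_i)·tanφ'] / Σ W_i sinα_i, with Δl_i = b_i / cosα_i.
Slice 1: Δl = 2.0/cos(-8.1°) = 2.020 m; N'_1 = 61·cos(-8.1°) = 60.4; c'Δl = 9.09; W sinα = -8.6
Slice 2: Δl = 2.9/cos13.3° = 2.980 m; N'_2 = 227·cos13.3° = 220.9; c'Δl = 13.41; W sinα = 52.2
Slice 3: Δl = 1.7/cos35.4° = 2.086 m; N'_3 = 97·cos35.4° = 79.1; c'Δl = 9.39; W sinα = 56.2
Slice 4: Δl = 1.4/cos54.5° = 2.411 m; N'_4 = 36·cos54.5° = 20.9; c'Δl = 10.85; W sinα = 29.3
Σc'Δl = 42.7 kN/m; ΣN' = 381.3 kN/m; ΣW sinα = 129.1 kN/m
Resisting = 42.7 + 381.3·tan35.1° = 42.7 + 268.0 = 310.7 kN/m
FS = 310.7 / 129.1 = 2.406

FS = 2.41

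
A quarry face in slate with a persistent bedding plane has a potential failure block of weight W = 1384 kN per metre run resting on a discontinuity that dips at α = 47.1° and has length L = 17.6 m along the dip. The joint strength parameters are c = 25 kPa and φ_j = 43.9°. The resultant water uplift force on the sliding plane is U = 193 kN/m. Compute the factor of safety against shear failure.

Resolving the block weight along and normal to the plane and applying the Mohr–Coulomb strength on the joint:
N' = W cosα − U = 1384·cos47.1° − 193 = 749.1 kN/m
Driving force T = W sinα = 1384·sin47.1° = 1013.8 kN/m
Resisting force R = c·L + N'·tanφ_j = 25·17.6 + 749.1·tan43.9° = 440.0 + 720.9 = 1160.9 kN/m
FS = R / T = 1160.9 / 1013.8 = 1.145

FS = 1.15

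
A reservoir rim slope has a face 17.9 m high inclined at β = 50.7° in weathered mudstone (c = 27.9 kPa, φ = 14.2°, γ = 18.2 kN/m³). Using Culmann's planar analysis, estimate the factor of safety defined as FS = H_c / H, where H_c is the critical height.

FS = 1.31

H_c = (4c/γ) · sinβ cosφ / [1 − cos(β − φ)]
    = (4·27.9/18.2) · sin50.7°·cos14.2° / [1 − cos36.5°]
    = 6.132 · 0.7502 / 0.1961 = 23.45 m
FS = H_c / H = 23.45 / 17.9 = 1.310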